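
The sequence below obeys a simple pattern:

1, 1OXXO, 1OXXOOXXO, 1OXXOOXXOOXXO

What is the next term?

The strings grow by a fixed suffix OXXO each time.
So the next term is 1OXXOOXXOOXXO·OXXO.

1OXXOOXXOOXXOOXXO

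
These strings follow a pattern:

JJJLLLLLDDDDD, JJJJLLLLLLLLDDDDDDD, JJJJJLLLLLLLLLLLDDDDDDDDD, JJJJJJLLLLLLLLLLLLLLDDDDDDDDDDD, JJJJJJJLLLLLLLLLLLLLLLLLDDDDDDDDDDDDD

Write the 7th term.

JJJJJJJJJLLLLLLLLLLLLLLLLLLLLLLLDDDDDDDDDDDDDDDDD

The n-th term is n+1 J's then 3n-1 L's then 2n+1 D's, where the shown terms are n = 2, 3, 4, 5, 6.
At n = 8 the blocks have lengths 9, 23, 17.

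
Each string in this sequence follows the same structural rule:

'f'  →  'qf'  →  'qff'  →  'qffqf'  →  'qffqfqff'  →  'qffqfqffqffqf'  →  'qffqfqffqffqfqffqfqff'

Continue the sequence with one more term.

qffqfqffqffqfqffqfqffqffqfqffqffqf

Each term (from the third on) is the previous term followed by the one before it: term 3 = qf·f = qff.
The next term joins qffqfqffqffqfqffqfqff and qffqfqffqffqf.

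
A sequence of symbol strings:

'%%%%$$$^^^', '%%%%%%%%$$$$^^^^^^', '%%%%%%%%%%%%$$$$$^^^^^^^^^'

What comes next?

%%%%%%%%%%%%%%%%$$$$$$^^^^^^^^^^^^

Term n consists of 4n %'s, followed by n+2 $'s, followed by 3n ^'s (n = 1, 2, …).
At n = 4 the blocks have lengths 16, 6, 12.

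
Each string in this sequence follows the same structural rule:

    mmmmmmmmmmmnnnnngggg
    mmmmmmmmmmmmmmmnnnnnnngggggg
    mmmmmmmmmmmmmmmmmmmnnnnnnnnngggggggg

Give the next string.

mmmmmmmmmmmmmmmmmmmmmmmnnnnnnnnnnngggggggggg

Reading off run lengths: m runs 11, 15, 19; n runs 5, 7, 9; g runs 4, 6, 8 — each is linear in n, where the shown terms are n = 2, 3, 4.
At n = 5 the blocks have lengths 23, 11, 10.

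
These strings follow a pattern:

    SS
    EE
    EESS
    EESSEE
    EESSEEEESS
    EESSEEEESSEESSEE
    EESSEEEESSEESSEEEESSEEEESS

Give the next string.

Each term (from the third on) is the previous term followed by the one before it: term 3 = EE·SS = EESS.
Continuing: EESSEEEESSEESSEEEESSEEEESS · EESSEEEESSEESSEE gives term 8.

EESSEEEESSEESSEEEESSEEEESSEESSEEEESSEESSEE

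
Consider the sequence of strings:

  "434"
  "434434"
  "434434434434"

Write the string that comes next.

Each string is two copies of the previous one concatenated.
So the next term is two copies of 434434434434.

434434434434434434434434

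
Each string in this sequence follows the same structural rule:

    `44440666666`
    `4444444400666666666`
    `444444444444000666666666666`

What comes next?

44444444444444440000666666666666666

Each string has the form 4^{4n} 0^{n} 6^{3n+3} (n = 1, 2, …).
For the next term, n = 4, so the run lengths are 16, 4, 15.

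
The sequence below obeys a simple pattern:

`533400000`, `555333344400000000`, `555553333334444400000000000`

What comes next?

555555533333333444444400000000000000

Term n consists of 2n-1 5's, followed by 2n 3's, followed by 2n-1 4's, followed by 3n+2 0's (n = 1, 2, …).
For the next term, n = 4, so the run lengths are 7, 8, 7, 14.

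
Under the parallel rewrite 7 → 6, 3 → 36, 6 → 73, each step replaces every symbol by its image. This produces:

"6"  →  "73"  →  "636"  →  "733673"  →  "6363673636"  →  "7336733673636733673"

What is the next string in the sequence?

Rewriting the 19 symbols of 7336733673636733673 one by one yields 6 36 36 73 6 36 36 73 6 36 73 36 73 6 36 36 73 6 36; concatenated:

636367363636736367336736363673636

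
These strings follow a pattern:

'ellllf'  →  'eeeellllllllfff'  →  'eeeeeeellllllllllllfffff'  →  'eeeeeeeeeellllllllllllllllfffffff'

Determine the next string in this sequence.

eeeeeeeeeeeeellllllllllllllllllllfffffffff

Reading off run lengths: e runs 1, 4, 7, 10; l runs 4, 8, 12, 16; f runs 1, 3, 5, 7 — each is linear in n (n = 1, 2, …).
At n = 5 the blocks have lengths 13, 20, 9.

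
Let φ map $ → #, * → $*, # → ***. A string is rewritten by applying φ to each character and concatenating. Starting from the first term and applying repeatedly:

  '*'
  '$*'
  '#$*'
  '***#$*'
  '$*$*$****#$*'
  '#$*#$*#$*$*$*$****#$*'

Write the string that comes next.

Rewriting the 21 symbols of #$*#$*#$*$*$*$****#$* one by one yields *** # $* *** # $* *** # $* # $* # $* # $* $* $* $* *** # $*; concatenated:

***#$****#$****#$*#$*#$*#$*$*$*$****#$*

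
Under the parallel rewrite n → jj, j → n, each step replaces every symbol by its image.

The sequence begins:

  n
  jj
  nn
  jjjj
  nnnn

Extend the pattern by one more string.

jjjjjjjj

Rewriting each symbol of nnnn: n→jj, n→jj, n→jj, n→jj, which concatenates to jj jj jj jj.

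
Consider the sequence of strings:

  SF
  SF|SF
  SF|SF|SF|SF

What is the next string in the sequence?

Every step duplicates the string with '|' between the halves.
One more doubling of SF|SF|SF|SF gives the answer.

SF|SF|SF|SF|SF|SF|SF|SF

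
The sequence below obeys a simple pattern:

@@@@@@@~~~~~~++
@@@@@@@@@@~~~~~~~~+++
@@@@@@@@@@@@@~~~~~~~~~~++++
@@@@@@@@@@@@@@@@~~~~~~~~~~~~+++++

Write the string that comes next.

Each string has the form @^{3n+1} ~^{2n+2} +^{n}, where the shown terms are n = 2, 3, 4, 5.
At n = 6 the blocks have lengths 19, 14, 6.

@@@@@@@@@@@@@@@@@@@~~~~~~~~~~~~~~++++++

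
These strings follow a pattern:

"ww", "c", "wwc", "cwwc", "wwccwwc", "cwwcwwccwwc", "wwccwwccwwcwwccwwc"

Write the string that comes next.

From term 3 onward, concatenate the second-to-last term with the last: ww·c = wwc, c·wwc = cwwc, …
The next term joins cwwcwwccwwc and wwccwwccwwcwwccwwc.

cwwcwwccwwcwwccwwccwwcwwccwwc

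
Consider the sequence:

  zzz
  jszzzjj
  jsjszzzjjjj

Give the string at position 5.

Each term wraps the previous one in js on the left and jj on the right.
From jsjszzzjjjj, 2 further steps: jsjszzzjjjj → jsjsjszzzjjjjjj → (answer).

jsjsjsjszzzjjjjjjjj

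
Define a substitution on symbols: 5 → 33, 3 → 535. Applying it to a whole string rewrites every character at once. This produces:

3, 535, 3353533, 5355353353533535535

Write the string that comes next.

Replace each of the 19 characters of 5355353353533535535 in place — 33 535 33 33 535 33 535 535 33 535 33 535 535 33 535 33 33 535 33 — and concatenate.

33535333353533535535335353353553533535333353533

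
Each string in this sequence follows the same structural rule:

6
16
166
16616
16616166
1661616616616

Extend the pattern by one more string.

166161661661616616166

From term 3 onward, concatenate the last term with the second-to-last: 16·6 = 166, 166·16 = 16616, …
The next term joins 1661616616616 and 16616166.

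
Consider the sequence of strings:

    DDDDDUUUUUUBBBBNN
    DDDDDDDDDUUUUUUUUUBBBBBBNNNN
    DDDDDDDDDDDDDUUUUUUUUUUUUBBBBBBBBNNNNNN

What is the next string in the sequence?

Term n consists of 4n+1 D's, followed by 3n+3 U's, followed by 2n+2 B's, followed by 2n N's (n = 1, 2, …).
For the next term, n = 4, so the run lengths are 17, 15, 10, 8.

DDDDDDDDDDDDDDDDDUUUUUUUUUUUUUUUBBBBBBBBBBNNNNNNNN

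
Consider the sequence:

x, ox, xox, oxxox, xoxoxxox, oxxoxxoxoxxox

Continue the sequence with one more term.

xoxoxxoxoxxoxxoxoxxox

This is a Fibonacci-style word recurrence s(k) = s(k−2)·s(k−1): e.g. x·ox = xox.
The next term joins xoxoxxox and oxxoxxoxoxxox.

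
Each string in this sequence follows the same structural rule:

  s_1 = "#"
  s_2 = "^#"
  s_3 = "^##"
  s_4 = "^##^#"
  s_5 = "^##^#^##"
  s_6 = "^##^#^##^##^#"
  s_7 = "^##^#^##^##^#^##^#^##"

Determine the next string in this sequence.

Each term (from the third on) is the previous term followed by the one before it: term 3 = ^#·# = ^##.
The next term joins ^##^#^##^##^#^##^#^## and ^##^#^##^##^#.

^##^#^##^##^#^##^#^##^##^#^##^##^#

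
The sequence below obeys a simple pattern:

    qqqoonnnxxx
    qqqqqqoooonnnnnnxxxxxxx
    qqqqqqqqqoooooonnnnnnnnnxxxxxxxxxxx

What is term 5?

Reading off run lengths: q runs 3, 6, 9; o runs 2, 4, 6; n runs 3, 6, 9; x runs 3, 7, 11 — each is linear in n (n = 1, 2, …).
At n = 5 the blocks have lengths 15, 10, 15, 19.

qqqqqqqqqqqqqqqoooooooooonnnnnnnnnnnnnnnxxxxxxxxxxxxxxxxxxx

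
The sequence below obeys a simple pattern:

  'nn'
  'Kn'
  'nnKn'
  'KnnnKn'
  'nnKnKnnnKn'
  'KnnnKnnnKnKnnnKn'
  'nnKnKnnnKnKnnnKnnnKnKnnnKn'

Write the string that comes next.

KnnnKnnnKnKnnnKnnnKnKnnnKnKnnnKnnnKnKnnnKn

This is a Fibonacci-style word recurrence s(k) = s(k−2)·s(k−1): e.g. nn·Kn = nnKn.
The next term joins KnnnKnnnKnKnnnKn and nnKnKnnnKnKnnnKnnnKnKnnnKn.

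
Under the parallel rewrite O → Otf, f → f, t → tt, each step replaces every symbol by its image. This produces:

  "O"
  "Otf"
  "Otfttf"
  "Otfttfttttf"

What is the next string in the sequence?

Otfttfttttfttttttttf

Rewriting each symbol of Otfttfttttf: O→Otf, t→tt, f→f, t→tt, t→tt, f→f, t→tt, t→tt, t→tt, t→tt, f→f, which concatenates to Otf tt f tt tt f tt tt tt tt f.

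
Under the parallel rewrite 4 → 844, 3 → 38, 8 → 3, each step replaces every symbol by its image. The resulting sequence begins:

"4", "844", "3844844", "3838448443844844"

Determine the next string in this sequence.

Replace each of the 16 characters of 3838448443844844 in place — 38 3 38 3 844 844 3 844 844 38 3 844 844 3 844 844 — and concatenate.

38338384484438448443838448443844844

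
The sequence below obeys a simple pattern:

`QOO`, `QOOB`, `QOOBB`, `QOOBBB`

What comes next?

The strings grow by a fixed suffix B each time.
So the next term is QOOBBB·B.

QOOBBBB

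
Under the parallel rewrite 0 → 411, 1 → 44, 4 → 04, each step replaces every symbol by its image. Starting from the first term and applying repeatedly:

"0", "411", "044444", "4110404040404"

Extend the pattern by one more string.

φ(4110404040404) expands symbol-by-symbol to 04 44 44 411 04 411 04 411 04 411 04 411 04; joining the 13 pieces gives the next term.

0444444110441104411044110441104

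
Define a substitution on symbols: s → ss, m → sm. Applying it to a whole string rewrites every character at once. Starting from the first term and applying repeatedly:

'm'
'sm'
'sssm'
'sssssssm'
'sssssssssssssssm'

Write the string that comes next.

sssssssssssssssssssssssssssssssm

Applying the rule to each of the 16 symbols of sssssssssssssssm gives the pieces ss ss ss ss ss ss ss ss ss ss ss ss ss ss ss sm, which concatenate to the answer.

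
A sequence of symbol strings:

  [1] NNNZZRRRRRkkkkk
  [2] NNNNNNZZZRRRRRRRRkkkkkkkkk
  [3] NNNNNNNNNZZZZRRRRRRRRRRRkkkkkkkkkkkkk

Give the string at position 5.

NNNNNNNNNNNNNNNZZZZZZRRRRRRRRRRRRRRRRRkkkkkkkkkkkkkkkkkkkkk

Reading off run lengths: N runs 3, 6, 9; Z runs 2, 3, 4; R runs 5, 8, 11; k runs 5, 9, 13 — each is linear in n (n = 1, 2, …).
For term 5, n = 5, so the run lengths are 15, 6, 17, 21.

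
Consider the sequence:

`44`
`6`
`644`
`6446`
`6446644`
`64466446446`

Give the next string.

Each term (from the third on) is the previous term followed by the one before it: term 3 = 6·44 = 644.
So term 7 is 64466446446·6446644.

644664464466446644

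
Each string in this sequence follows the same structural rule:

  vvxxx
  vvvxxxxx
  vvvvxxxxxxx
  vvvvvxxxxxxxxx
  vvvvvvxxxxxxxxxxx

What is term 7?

Term n consists of n+1 v's, followed by 2n+1 x's (n = 1, 2, …).
At n = 7 the blocks have lengths 8, 15.

vvvvvvvvxxxxxxxxxxxxxxx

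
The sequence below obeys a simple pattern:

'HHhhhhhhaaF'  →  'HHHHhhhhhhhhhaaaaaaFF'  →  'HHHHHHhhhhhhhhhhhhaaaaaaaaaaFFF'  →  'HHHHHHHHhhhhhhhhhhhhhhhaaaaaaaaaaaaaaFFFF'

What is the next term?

HHHHHHHHHHhhhhhhhhhhhhhhhhhhaaaaaaaaaaaaaaaaaaFFFFF

Term n consists of 2n H's, followed by 3n+3 h's, followed by 4n-2 a's, followed by n F's (n = 1, 2, …).
Setting n = 5 gives 10, 18, 18, 5 characters in each block.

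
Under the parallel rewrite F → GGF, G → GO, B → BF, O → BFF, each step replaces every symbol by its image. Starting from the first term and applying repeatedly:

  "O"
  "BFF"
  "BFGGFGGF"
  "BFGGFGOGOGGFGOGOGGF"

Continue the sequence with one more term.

φ(BFGGFGOGOGGFGOGOGGF) expands symbol-by-symbol to BF GGF GO GO GGF GO BFF GO BFF GO GO GGF GO BFF GO BFF GO GO GGF; joining the 19 pieces gives the next term.

BFGGFGOGOGGFGOBFFGOBFFGOGOGGFGOBFFGOBFFGOGOGGF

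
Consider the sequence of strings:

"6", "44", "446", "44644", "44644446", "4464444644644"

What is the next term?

446444464464444644446

From term 3 onward, concatenate the last term with the second-to-last: 44·6 = 446, 446·44 = 44644, …
So term 7 is 4464444644644·44644446.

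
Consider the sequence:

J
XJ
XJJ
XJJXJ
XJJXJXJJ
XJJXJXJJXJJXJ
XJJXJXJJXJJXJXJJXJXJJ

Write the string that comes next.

Each term (from the third on) is the previous term followed by the one before it: term 3 = XJ·J = XJJ.
The next term joins XJJXJXJJXJJXJXJJXJXJJ and XJJXJXJJXJJXJ.

XJJXJXJJXJJXJXJJXJXJJXJJXJXJJXJJXJ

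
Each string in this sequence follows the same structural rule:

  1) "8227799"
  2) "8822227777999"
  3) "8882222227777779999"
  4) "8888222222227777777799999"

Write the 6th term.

8888882222222222227777777777779999999

The n-th term is n 8's then 2n 2's then 2n 7's then n+1 9's (n = 1, 2, …).
Setting n = 6 gives 6, 12, 12, 7 characters in each block.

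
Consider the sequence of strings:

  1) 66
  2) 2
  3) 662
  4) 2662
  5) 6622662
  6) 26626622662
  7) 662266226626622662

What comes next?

26626622662662266226626622662

From term 3 onward, concatenate the second-to-last term with the last: 66·2 = 662, 2·662 = 2662, …
Continuing: 26626622662 · 662266226626622662 gives term 8.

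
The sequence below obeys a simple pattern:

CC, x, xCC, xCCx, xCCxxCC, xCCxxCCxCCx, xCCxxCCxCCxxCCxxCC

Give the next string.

xCCxxCCxCCxxCCxxCCxCCxxCCxCCx

From term 3 onward, concatenate the last term with the second-to-last: x·CC = xCC, xCC·x = xCCx, …
So term 8 is xCCxxCCxCCxxCCxxCC·xCCxxCCxCCx.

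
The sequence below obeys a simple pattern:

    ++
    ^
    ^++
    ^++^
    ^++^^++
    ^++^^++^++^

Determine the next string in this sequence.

This is a Fibonacci-style word recurrence s(k) = s(k−1)·s(k−2): e.g. ^·++ = ^++.
The next term joins ^++^^++^++^ and ^++^^++.

^++^^++^++^^++^^++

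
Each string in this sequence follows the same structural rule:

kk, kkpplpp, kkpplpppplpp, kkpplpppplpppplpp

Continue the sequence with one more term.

Every step adds pplpp to the end: s(k+1) = s(k)·pplpp.
Applying this once more to kkpplpppplpppplpp:

kkpplpppplpppplpppplpp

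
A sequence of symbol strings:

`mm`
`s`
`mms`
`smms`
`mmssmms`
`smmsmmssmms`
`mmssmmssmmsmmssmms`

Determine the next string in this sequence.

smmsmmssmmsmmssmmssmmsmmssmms

From term 3 onward, concatenate the second-to-last term with the last: mm·s = mms, s·mms = smms, …
The next term joins smmsmmssmms and mmssmmssmmsmmssmms.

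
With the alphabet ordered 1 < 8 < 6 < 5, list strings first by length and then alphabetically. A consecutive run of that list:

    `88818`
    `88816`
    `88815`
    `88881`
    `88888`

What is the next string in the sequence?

88886

The successor of 88888 increments the rightmost position that isn't already 5 and resets every position after it to 1.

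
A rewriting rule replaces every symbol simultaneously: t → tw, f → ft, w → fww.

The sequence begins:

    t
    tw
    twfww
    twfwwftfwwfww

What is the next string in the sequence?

Rewriting the 13 symbols of twfwwftfwwfww one by one yields tw fww ft fww fww ft tw ft fww fww ft fww fww; concatenated:

twfwwftfwwfwwfttwftfwwfwwftfwwfww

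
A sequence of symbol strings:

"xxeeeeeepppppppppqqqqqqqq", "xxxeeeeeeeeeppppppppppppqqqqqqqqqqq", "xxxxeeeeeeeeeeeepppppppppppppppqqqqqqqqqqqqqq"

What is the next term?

Reading off run lengths: x runs 2, 3, 4; e runs 6, 9, 12; p runs 9, 12, 15; q runs 8, 11, 14 — each is linear in n, where the shown terms are n = 2, 3, 4.
Setting n = 5 gives 5, 15, 18, 17 characters in each block.

xxxxxeeeeeeeeeeeeeeeppppppppppppppppppqqqqqqqqqqqqqqqqq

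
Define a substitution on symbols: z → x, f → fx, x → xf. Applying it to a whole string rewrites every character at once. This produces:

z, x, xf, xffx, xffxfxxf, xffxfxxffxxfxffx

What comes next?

Rewriting the 16 symbols of xffxfxxffxxfxffx one by one yields xf fx fx xf fx xf xf fx fx xf xf fx xf fx fx xf; concatenated:

xffxfxxffxxfxffxfxxfxffxxffxfxxf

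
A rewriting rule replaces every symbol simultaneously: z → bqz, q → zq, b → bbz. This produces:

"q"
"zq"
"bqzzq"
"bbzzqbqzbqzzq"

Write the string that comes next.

bbzbbzbqzbqzzqbbzzqbqzbbzzqbqzbqzzq

Replace each of the 13 characters of bbzzqbqzbqzzq in place — bbz bbz bqz bqz zq bbz zq bqz bbz zq bqz bqz zq — and concatenate.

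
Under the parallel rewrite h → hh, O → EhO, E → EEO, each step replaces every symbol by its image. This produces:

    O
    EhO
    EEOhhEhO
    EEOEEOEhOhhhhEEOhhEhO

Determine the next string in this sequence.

Applying the rule to each of the 21 symbols of EEOEEOEhOhhhhEEOhhEhO gives the pieces EEO EEO EhO EEO EEO EhO EEO hh EhO hh hh hh hh EEO EEO EhO hh hh EEO hh EhO, which concatenate to the answer.

EEOEEOEhOEEOEEOEhOEEOhhEhOhhhhhhhhEEOEEOEhOhhhhEEOhhEhO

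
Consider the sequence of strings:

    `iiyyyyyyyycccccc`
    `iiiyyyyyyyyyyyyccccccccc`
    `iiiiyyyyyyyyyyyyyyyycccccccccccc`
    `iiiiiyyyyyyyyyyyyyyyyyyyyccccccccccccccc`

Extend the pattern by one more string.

iiiiiiyyyyyyyyyyyyyyyyyyyyyyyycccccccccccccccccc

Each string has the form i^{n} y^{4n} c^{3n}, where the shown terms are n = 2, 3, 4, 5.
Setting n = 6 gives 6, 24, 18 characters in each block.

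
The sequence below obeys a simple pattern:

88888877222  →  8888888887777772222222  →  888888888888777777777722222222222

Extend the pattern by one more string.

88888888888888877777777777777222222222222222

Reading off run lengths: 8 runs 6, 9, 12; 7 runs 2, 6, 10; 2 runs 3, 7, 11 — each is linear in n (n = 1, 2, …).
At n = 4 the blocks have lengths 15, 14, 15.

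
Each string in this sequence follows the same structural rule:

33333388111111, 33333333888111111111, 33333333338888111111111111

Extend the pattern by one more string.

Each string has the form 3^{2n+2} 8^{n} 1^{3n}, where the shown terms are n = 2, 3, 4.
At n = 5 the blocks have lengths 12, 5, 15.

33333333333388888111111111111111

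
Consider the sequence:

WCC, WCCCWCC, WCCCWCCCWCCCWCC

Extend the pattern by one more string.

WCCCWCCCWCCCWCCCWCCCWCCCWCCCWCC

Every step duplicates the string with 'C' between the halves.
So the next term is two copies of WCCCWCCCWCCCWCC with 'C' between the halves.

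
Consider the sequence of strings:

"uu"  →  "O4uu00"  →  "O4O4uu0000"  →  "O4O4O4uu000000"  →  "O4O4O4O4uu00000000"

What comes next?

O4O4O4O4O4uu0000000000

Each term wraps the previous one in O4 on the left and 00 on the right.
So the next term is O4·O4O4O4O4uu00000000·00.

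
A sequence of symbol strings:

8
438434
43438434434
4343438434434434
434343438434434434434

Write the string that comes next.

s(k+1) = 43·s(k)·434, so each term gains 43 as a prefix and 434 as a suffix.
Applying this once more to 434343438434434434434:

43434343438434434434434434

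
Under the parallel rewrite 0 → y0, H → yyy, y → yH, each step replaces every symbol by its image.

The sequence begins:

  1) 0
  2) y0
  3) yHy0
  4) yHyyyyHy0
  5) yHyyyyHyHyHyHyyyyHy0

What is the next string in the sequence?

φ(yHyyyyHyHyHyHyyyyHy0) expands symbol-by-symbol to yH yyy yH yH yH yH yyy yH yyy yH yyy yH yyy yH yH yH yH yyy yH y0; joining the 20 pieces gives the next term.

yHyyyyHyHyHyHyyyyHyyyyHyyyyHyyyyHyHyHyHyyyyHy0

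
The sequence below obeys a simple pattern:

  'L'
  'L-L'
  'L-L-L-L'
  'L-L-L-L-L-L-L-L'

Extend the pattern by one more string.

L-L-L-L-L-L-L-L-L-L-L-L-L-L-L-L

Every step duplicates the string with '-' between the halves.
So the next term is two copies of L-L-L-L-L-L-L-L with '-' between the halves.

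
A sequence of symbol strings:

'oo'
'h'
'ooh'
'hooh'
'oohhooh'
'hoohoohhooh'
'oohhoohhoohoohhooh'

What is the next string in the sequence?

hoohoohhoohoohhoohhoohoohhooh

This is a Fibonacci-style word recurrence s(k) = s(k−2)·s(k−1): e.g. oo·h = ooh.
Continuing: hoohoohhooh · oohhoohhoohoohhooh gives term 8.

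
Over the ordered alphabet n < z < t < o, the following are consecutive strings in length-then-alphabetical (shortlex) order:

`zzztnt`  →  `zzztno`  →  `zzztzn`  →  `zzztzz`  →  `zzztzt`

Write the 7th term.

Continuing the enumeration 2 steps past zzztzt: zzztzt → zzztzo → (answer).

zzzttn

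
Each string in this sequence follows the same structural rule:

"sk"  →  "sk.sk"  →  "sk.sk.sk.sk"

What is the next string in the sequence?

sk.sk.sk.sk.sk.sk.sk.sk

s(k+1) = s(k)·.·s(k) — each term doubles the last with '.' between the halves.
One more doubling of sk.sk.sk.sk gives the answer.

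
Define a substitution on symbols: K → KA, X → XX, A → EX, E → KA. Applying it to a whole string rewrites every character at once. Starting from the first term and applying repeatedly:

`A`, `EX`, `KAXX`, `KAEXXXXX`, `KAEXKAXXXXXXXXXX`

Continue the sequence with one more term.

KAEXKAXXKAEXXXXXXXXXXXXXXXXXXXXX

Applying the rule to each of the 16 symbols of KAEXKAXXXXXXXXXX gives the pieces KA EX KA XX KA EX XX XX XX XX XX XX XX XX XX XX, which concatenate to the answer.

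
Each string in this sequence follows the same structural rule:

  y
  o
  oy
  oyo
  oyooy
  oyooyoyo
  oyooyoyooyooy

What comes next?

oyooyoyooyooyoyooyoyo

This is a Fibonacci-style word recurrence s(k) = s(k−1)·s(k−2): e.g. o·y = oy.
The next term joins oyooyoyooyooy and oyooyoyo.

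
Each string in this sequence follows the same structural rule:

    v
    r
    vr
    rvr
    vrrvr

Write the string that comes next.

This is a Fibonacci-style word recurrence s(k) = s(k−2)·s(k−1): e.g. v·r = vr.
So term 6 is rvr·vrrvr.

rvrvrrvr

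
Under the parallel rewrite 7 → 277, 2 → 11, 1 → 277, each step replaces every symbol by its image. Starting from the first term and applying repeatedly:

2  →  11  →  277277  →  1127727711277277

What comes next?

φ(1127727711277277) expands symbol-by-symbol to 277 277 11 277 277 11 277 277 277 277 11 277 277 11 277 277; joining the 16 pieces gives the next term.

27727711277277112772772772771127727711277277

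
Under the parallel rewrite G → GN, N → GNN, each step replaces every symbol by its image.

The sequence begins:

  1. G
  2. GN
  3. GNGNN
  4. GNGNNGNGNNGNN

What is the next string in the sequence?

GNGNNGNGNNGNNGNGNNGNGNNGNNGNGNNGNN

Applying the rule to each of the 13 symbols of GNGNNGNGNNGNN gives the pieces GN GNN GN GNN GNN GN GNN GN GNN GNN GN GNN GNN, which concatenate to the answer.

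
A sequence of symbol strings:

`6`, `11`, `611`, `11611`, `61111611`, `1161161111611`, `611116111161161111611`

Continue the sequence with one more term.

This is a Fibonacci-style word recurrence s(k) = s(k−2)·s(k−1): e.g. 6·11 = 611.
So term 8 is 1161161111611·611116111161161111611.

1161161111611611116111161161111611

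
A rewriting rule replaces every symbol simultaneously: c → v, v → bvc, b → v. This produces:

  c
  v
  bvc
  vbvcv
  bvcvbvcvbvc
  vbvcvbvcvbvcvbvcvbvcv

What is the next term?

φ(vbvcvbvcvbvcvbvcvbvcv) expands symbol-by-symbol to bvc v bvc v bvc v bvc v bvc v bvc v bvc v bvc v bvc v bvc v bvc; joining the 21 pieces gives the next term.

bvcvbvcvbvcvbvcvbvcvbvcvbvcvbvcvbvcvbvcvbvc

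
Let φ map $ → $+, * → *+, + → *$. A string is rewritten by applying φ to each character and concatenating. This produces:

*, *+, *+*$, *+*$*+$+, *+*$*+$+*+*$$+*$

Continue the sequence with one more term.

Rewriting the 16 symbols of *+*$*+$+*+*$$+*$ one by one yields *+ *$ *+ $+ *+ *$ $+ *$ *+ *$ *+ $+ $+ *$ *+ $+; concatenated:

*+*$*+$+*+*$$+*$*+*$*+$+$+*$*+$+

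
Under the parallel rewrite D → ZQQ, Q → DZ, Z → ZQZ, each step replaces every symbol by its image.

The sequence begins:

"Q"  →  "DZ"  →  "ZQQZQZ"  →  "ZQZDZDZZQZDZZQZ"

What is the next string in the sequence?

ZQZDZZQZZQQZQZZQQZQZZQZDZZQZZQQZQZZQZDZZQZ

Applying the rule to each of the 15 symbols of ZQZDZDZZQZDZZQZ gives the pieces ZQZ DZ ZQZ ZQQ ZQZ ZQQ ZQZ ZQZ DZ ZQZ ZQQ ZQZ ZQZ DZ ZQZ, which concatenate to the answer.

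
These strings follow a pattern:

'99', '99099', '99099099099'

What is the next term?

Each string is two copies of the previous one joined by '0'.
Doubling 99099099099 with '0' between the halves:

99099099099099099099099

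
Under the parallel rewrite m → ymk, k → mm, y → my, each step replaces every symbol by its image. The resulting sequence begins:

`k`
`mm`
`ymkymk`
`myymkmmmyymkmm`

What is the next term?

Rewriting the 14 symbols of myymkmmmyymkmm one by one yields ymk my my ymk mm ymk ymk ymk my my ymk mm ymk ymk; concatenated:

ymkmymyymkmmymkymkymkmymyymkmmymkymk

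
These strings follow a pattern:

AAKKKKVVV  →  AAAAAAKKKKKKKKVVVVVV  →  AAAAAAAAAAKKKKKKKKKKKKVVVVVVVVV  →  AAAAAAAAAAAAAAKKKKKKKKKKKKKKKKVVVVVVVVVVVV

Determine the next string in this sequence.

AAAAAAAAAAAAAAAAAAKKKKKKKKKKKKKKKKKKKKVVVVVVVVVVVVVVV

Each string has the form A^{4n-2} K^{4n} V^{3n} (n = 1, 2, …).
For the next term, n = 5, so the run lengths are 18, 20, 15.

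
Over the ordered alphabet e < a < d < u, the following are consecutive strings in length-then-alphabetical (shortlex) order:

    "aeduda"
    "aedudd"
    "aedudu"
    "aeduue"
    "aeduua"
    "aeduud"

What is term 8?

Stepping forward 2 times from aeduud: aeduud → aeduuu, then the target.

aeueee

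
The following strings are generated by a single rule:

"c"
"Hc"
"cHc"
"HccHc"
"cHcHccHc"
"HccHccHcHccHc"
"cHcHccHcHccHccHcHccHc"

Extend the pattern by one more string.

From term 3 onward, concatenate the second-to-last term with the last: c·Hc = cHc, Hc·cHc = HccHc, …
So term 8 is HccHccHcHccHc·cHcHccHcHccHccHcHccHc.

HccHccHcHccHccHcHccHcHccHccHcHccHc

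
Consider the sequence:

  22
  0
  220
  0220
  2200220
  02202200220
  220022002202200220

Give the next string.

02202200220220022002202200220

From term 3 onward, concatenate the second-to-last term with the last: 22·0 = 220, 0·220 = 0220, …
Continuing: 02202200220 · 220022002202200220 gives term 8.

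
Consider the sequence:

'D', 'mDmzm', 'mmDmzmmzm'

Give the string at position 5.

mmmmDmzmmzmmzmmzm

s(k+1) = m·s(k)·mzm, so each term gains m as a prefix and mzm as a suffix.
From mmDmzmmzm, 2 further steps: mmDmzmmzm → mmmDmzmmzmmzm → (answer).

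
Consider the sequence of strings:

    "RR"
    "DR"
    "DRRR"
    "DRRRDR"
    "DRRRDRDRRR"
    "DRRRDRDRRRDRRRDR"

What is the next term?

Each term (from the third on) is the previous term followed by the one before it: term 3 = DR·RR = DRRR.
Continuing: DRRRDRDRRRDRRRDR · DRRRDRDRRR gives term 7.

DRRRDRDRRRDRRRDRDRRRDRDRRR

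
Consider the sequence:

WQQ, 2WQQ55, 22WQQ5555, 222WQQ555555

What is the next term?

2222WQQ55555555

Each term wraps the previous one in 2 on the left and 55 on the right.
So the next term is 2·222WQQ555555·55.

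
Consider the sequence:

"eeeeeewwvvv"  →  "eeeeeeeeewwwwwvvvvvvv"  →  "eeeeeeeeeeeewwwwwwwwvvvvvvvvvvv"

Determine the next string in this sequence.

The n-th term is 3n+3 e's then 3n-1 w's then 4n-1 v's (n = 1, 2, …).
For the next term, n = 4, so the run lengths are 15, 11, 15.

eeeeeeeeeeeeeeewwwwwwwwwwwvvvvvvvvvvvvvvv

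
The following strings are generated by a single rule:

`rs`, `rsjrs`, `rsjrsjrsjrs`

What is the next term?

rsjrsjrsjrsjrsjrsjrsjrs

Each string is two copies of the previous one joined by 'j'.
One more doubling of rsjrsjrsjrs gives the answer.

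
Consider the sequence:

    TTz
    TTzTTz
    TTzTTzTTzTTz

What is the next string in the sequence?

TTzTTzTTzTTzTTzTTzTTzTTz

Each string is two copies of the previous one concatenated.
So the next term is two copies of TTzTTzTTzTTz.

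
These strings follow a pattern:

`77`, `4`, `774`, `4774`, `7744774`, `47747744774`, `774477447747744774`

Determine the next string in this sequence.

This is a Fibonacci-style word recurrence s(k) = s(k−2)·s(k−1): e.g. 77·4 = 774.
So term 8 is 47747744774·774477447747744774.

47747744774774477447747744774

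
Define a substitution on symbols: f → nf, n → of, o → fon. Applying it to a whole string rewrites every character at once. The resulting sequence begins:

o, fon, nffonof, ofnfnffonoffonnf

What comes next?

Rewriting the 16 symbols of ofnfnffonoffonnf one by one yields fon nf of nf of nf nf fon of fon nf nf fon of of nf; concatenated:

fonnfofnfofnfnffonoffonnfnffonofofnf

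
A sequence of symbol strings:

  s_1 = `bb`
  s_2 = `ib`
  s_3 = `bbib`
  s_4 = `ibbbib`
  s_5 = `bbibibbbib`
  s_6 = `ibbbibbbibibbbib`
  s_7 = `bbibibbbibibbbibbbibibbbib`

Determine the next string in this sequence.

ibbbibbbibibbbibbbibibbbibibbbibbbibibbbib

From term 3 onward, concatenate the second-to-last term with the last: bb·ib = bbib, ib·bbib = ibbbib, …
So term 8 is ibbbibbbibibbbib·bbibibbbibibbbibbbibibbbib.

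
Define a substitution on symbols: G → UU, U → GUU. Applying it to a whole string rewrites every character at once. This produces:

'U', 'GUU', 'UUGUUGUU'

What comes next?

GUUGUUUUGUUGUUUUGUUGUU

Apply φ to UUGUUGUU symbol by symbol: U→GUU, U→GUU, G→UU, U→GUU, U→GUU, G→UU, U→GUU, U→GUU; joined: GUU GUU UU GUU GUU UU GUU GUU.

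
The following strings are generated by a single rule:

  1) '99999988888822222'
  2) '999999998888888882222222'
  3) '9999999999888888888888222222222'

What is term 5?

999999999999998888888888888888882222222222222

Reading off run lengths: 9 runs 6, 8, 10; 8 runs 6, 9, 12; 2 runs 5, 7, 9 — each is linear in n, where the shown terms are n = 2, 3, 4.
At n = 6 the blocks have lengths 14, 18, 13.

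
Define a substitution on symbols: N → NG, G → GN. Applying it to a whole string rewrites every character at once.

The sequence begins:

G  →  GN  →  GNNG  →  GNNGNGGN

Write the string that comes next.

Expanding GNNGNGGN: G→GN, N→NG, N→NG, G→GN, N→NG, G→GN, G→GN, N→NG. Concatenated: GN NG NG GN NG GN GN NG.

GNNGNGGNNGGNGNNG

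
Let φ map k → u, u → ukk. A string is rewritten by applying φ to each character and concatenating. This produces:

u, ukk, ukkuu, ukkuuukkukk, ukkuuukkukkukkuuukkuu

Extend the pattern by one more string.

Rewriting the 21 symbols of ukkuuukkukkukkuuukkuu one by one yields ukk u u ukk ukk ukk u u ukk u u ukk u u ukk ukk ukk u u ukk ukk; concatenated:

ukkuuukkukkukkuuukkuuukkuuukkukkukkuuukkukk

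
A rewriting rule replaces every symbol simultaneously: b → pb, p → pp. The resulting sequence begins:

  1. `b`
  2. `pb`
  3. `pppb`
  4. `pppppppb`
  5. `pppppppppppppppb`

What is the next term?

Rewriting the 16 symbols of pppppppppppppppb one by one yields pp pp pp pp pp pp pp pp pp pp pp pp pp pp pp pb; concatenated:

pppppppppppppppppppppppppppppppb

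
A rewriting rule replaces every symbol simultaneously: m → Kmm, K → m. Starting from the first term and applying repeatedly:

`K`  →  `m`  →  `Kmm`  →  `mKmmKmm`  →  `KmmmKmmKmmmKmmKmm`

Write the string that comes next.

Rewriting the 17 symbols of KmmmKmmKmmmKmmKmm one by one yields m Kmm Kmm Kmm m Kmm Kmm m Kmm Kmm Kmm m Kmm Kmm m Kmm Kmm; concatenated:

mKmmKmmKmmmKmmKmmmKmmKmmKmmmKmmKmmmKmmKmm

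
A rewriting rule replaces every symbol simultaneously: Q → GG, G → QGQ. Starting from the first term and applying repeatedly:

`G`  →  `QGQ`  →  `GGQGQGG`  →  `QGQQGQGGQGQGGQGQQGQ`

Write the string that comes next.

Rewriting the 19 symbols of QGQQGQGGQGQGGQGQQGQ one by one yields GG QGQ GG GG QGQ GG QGQ QGQ GG QGQ GG QGQ QGQ GG QGQ GG GG QGQ GG; concatenated:

GGQGQGGGGQGQGGQGQQGQGGQGQGGQGQQGQGGQGQGGGGQGQGG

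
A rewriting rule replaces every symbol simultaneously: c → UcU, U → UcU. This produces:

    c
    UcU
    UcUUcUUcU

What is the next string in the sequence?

UcUUcUUcUUcUUcUUcUUcUUcUUcU

Expanding UcUUcUUcU: U→UcU, c→UcU, U→UcU, U→UcU, c→UcU, U→UcU, U→UcU, c→UcU, U→UcU. Concatenated: UcU UcU UcU UcU UcU UcU UcU UcU UcU.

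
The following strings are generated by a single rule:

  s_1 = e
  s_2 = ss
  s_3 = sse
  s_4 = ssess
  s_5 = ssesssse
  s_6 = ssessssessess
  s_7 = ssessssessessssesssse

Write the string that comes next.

This is a Fibonacci-style word recurrence s(k) = s(k−1)·s(k−2): e.g. ss·e = sse.
Continuing: ssessssessessssesssse · ssessssessess gives term 8.

ssessssessessssessssessessssessess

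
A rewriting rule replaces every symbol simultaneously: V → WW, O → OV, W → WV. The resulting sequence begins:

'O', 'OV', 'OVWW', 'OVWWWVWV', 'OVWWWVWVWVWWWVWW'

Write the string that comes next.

Replace each of the 16 characters of OVWWWVWVWVWWWVWW in place — OV WW WV WV WV WW WV WW WV WW WV WV WV WW WV WV — and concatenate.

OVWWWVWVWVWWWVWWWVWWWVWVWVWWWVWV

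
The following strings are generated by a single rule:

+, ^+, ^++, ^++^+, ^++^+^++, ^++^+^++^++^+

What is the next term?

Each term (from the third on) is the previous term followed by the one before it: term 3 = ^+·+ = ^++.
So term 7 is ^++^+^++^++^+·^++^+^++.

^++^+^++^++^+^++^+^++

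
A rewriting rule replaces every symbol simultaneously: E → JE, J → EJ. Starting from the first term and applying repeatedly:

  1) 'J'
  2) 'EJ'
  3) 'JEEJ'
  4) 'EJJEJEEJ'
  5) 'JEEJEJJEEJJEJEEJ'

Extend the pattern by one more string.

Rewriting the 16 symbols of JEEJEJJEEJJEJEEJ one by one yields EJ JE JE EJ JE EJ EJ JE JE EJ EJ JE EJ JE JE EJ; concatenated:

EJJEJEEJJEEJEJJEJEEJEJJEEJJEJEEJ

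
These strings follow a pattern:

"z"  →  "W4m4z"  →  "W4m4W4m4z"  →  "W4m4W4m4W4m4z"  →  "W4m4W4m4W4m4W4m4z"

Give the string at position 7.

Every step adds W4m4 at the front: s(k+1) = W4m4·s(k).
From W4m4W4m4W4m4W4m4z, 2 further steps: W4m4W4m4W4m4W4m4z → W4m4W4m4W4m4W4m4W4m4z → (answer).

W4m4W4m4W4m4W4m4W4m4W4m4z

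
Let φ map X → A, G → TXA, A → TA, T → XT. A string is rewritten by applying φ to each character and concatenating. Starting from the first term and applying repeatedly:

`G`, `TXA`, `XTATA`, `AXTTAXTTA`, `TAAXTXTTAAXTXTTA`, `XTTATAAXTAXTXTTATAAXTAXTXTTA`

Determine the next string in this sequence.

AXTXTTAXTTATAAXTTAAXTAXTXTTAXTTATAAXTTAAXTAXTXTTA

Replace each of the 28 characters of XTTATAAXTAXTXTTATAAXTAXTXTTA in place — A XT XT TA XT TA TA A XT TA A XT A XT XT TA XT TA TA A XT TA A XT A XT XT TA — and concatenate.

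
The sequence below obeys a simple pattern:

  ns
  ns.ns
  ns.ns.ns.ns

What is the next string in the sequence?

Every step duplicates the string with '.' between the halves.
Doubling ns.ns.ns.ns with '.' between the halves:

ns.ns.ns.ns.ns.ns.ns.ns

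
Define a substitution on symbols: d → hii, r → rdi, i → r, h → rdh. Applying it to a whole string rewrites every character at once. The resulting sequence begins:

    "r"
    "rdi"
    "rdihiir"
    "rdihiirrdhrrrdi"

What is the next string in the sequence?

Replace each of the 15 characters of rdihiirrdhrrrdi in place — rdi hii r rdh r r rdi rdi hii rdh rdi rdi rdi hii r — and concatenate.

rdihiirrdhrrrdirdihiirdhrdirdirdihiir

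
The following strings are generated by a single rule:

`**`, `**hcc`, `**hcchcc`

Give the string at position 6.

Every step adds hcc to the end: s(k+1) = s(k)·hcc.
From **hcchcc, 3 further steps: **hcchcc → **hcchcchcc → **hcchcchcchcc → (answer).

**hcchcchcchcchcc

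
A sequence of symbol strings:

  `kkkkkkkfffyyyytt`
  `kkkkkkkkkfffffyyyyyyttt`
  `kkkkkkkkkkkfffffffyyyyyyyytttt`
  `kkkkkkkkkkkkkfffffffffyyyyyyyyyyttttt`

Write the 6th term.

kkkkkkkkkkkkkkkkkfffffffffffffyyyyyyyyyyyyyyttttttt

The n-th term is 2n+3 k's then 2n-1 f's then 2n y's then n t's, where the shown terms are n = 2, 3, 4, 5.
Setting n = 7 gives 17, 13, 14, 7 characters in each block.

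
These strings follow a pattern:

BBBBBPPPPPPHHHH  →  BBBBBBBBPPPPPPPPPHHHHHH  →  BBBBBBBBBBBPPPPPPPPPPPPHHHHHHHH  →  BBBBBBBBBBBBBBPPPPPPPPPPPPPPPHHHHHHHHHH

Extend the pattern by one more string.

BBBBBBBBBBBBBBBBBPPPPPPPPPPPPPPPPPPHHHHHHHHHHHH

Term n consists of 3n-1 B's, followed by 3n P's, followed by 2n H's, where the shown terms are n = 2, 3, 4, 5.
Setting n = 6 gives 17, 18, 12 characters in each block.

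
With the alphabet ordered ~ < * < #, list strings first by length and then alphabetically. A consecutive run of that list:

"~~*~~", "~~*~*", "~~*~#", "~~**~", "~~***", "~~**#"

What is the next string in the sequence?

Find the rightmost character of ~~**# below #, bump it to the next letter, and reset everything to its right to ~.

~~*#~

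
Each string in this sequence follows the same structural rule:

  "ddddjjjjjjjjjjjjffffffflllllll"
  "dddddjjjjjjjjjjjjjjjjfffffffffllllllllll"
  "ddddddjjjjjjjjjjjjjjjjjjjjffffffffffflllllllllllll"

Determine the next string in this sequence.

dddddddjjjjjjjjjjjjjjjjjjjjjjjjfffffffffffffllllllllllllllll

Reading off run lengths: d runs 4, 5, 6; j runs 12, 16, 20; f runs 7, 9, 11; l runs 7, 10, 13 — each is linear in n, where the shown terms are n = 3, 4, 5.
At n = 6 the blocks have lengths 7, 24, 13, 16.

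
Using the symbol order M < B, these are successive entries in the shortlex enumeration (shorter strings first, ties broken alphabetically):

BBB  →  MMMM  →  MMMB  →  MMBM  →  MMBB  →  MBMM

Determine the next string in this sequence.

Find the rightmost character of MBMM below B, bump it to the next letter, and reset everything to its right to M.

MBMB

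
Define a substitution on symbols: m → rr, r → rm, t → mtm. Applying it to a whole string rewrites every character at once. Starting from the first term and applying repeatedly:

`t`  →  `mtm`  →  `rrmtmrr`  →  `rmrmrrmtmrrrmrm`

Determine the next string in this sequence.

Applying the rule to each of the 15 symbols of rmrmrrmtmrrrmrm gives the pieces rm rr rm rr rm rm rr mtm rr rm rm rm rr rm rr, which concatenate to the answer.

rmrrrmrrrmrmrrmtmrrrmrmrmrrrmrr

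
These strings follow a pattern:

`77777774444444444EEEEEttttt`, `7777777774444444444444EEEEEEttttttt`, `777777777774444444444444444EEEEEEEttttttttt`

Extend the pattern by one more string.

77777777777774444444444444444444EEEEEEEEttttttttttt

Each string has the form 7^{2n+1} 4^{3n+1} E^{n+2} t^{2n-1}, where the shown terms are n = 3, 4, 5.
For the next term, n = 6, so the run lengths are 13, 19, 8, 11.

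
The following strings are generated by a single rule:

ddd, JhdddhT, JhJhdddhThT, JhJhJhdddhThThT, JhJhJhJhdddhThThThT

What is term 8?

Every step adds Jh to the front and hT to the end of the previous string.
From JhJhJhJhdddhThThThT, 3 further steps: JhJhJhJhdddhThThThT → JhJhJhJhJhdddhThThThThT → JhJhJhJhJhJhdddhThThThThThT → (answer).

JhJhJhJhJhJhJhdddhThThThThThThT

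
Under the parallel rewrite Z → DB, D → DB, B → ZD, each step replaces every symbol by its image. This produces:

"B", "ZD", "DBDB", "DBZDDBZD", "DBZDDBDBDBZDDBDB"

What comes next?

Rewriting the 16 symbols of DBZDDBDBDBZDDBDB one by one yields DB ZD DB DB DB ZD DB ZD DB ZD DB DB DB ZD DB ZD; concatenated:

DBZDDBDBDBZDDBZDDBZDDBDBDBZDDBZD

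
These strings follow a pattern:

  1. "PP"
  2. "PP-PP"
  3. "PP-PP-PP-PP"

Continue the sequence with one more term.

Every step duplicates the string with '-' between the halves.
Doubling PP-PP-PP-PP with '-' between the halves:

PP-PP-PP-PP-PP-PP-PP-PP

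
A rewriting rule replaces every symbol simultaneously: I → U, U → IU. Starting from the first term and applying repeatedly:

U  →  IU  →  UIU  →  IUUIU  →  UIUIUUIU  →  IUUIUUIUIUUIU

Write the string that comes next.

Replace each of the 13 characters of IUUIUUIUIUUIU in place — U IU IU U IU IU U IU U IU IU U IU — and concatenate.

UIUIUUIUIUUIUUIUIUUIU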